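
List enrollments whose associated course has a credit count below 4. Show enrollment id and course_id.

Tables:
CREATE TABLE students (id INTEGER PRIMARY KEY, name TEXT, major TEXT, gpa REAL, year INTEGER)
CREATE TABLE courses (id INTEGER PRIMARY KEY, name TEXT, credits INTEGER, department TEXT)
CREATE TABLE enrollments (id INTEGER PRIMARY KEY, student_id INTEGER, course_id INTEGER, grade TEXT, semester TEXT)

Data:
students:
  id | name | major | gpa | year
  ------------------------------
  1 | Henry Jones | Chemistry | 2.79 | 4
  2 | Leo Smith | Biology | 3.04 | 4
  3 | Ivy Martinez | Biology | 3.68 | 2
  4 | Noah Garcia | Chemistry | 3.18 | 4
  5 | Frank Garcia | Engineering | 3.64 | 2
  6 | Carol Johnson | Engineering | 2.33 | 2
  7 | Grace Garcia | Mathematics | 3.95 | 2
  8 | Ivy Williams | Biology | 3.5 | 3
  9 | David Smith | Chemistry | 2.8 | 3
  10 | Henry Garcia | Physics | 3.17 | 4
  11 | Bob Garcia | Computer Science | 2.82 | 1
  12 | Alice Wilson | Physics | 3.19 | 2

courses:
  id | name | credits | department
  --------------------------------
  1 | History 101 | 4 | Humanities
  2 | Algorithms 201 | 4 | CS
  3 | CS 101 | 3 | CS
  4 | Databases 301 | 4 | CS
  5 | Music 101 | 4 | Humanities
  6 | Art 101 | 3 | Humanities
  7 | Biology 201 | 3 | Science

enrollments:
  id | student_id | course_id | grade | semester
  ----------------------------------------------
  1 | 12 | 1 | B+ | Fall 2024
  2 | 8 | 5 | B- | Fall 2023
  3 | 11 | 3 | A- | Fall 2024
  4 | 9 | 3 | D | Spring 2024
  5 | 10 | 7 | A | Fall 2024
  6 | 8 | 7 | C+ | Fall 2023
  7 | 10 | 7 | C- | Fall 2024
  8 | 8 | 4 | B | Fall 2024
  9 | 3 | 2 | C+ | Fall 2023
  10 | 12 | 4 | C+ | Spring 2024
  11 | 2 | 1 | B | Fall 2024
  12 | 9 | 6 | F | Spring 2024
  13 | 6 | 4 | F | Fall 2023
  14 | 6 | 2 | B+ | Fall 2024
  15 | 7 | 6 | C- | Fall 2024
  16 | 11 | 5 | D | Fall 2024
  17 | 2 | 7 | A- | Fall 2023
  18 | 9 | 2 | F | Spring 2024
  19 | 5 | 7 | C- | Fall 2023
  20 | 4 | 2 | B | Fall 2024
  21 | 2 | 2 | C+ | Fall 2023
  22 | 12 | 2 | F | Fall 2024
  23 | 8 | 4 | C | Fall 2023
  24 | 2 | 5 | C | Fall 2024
SELECT id, course_id FROM enrollments WHERE course_id IN (SELECT id FROM courses WHERE credits < 4)

Execution result:
id | course_id
3 | 3
4 | 3
5 | 7
6 | 7
7 | 7
12 | 6
15 | 6
17 | 7
19 | 7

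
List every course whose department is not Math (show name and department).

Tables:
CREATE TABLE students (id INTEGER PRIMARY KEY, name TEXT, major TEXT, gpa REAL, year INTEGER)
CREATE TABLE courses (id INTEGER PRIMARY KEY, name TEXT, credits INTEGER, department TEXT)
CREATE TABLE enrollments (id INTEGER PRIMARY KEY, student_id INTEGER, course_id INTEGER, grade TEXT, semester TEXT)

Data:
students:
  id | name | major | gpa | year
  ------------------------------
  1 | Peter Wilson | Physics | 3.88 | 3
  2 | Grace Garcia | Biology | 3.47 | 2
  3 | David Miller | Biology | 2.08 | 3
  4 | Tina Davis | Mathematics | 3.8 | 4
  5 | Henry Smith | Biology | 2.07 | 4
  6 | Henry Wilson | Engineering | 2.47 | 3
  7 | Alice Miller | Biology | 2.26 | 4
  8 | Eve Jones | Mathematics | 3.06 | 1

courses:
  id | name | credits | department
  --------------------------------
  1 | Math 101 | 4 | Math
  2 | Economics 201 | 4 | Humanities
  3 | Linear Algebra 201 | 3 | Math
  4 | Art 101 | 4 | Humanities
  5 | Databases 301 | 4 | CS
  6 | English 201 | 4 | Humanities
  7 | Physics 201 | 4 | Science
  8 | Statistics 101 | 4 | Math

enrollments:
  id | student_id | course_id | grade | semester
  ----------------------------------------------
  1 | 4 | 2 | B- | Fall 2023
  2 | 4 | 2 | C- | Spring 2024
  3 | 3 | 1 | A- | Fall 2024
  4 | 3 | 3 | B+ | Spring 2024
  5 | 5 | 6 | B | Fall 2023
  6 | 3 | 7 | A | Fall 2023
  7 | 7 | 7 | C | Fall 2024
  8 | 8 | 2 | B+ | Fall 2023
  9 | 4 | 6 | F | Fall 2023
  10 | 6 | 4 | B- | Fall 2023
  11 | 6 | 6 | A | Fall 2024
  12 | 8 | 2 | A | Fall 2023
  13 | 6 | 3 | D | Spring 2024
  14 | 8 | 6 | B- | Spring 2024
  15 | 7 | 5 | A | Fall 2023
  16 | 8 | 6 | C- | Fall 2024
SELECT name, department FROM courses WHERE department <> 'Math'

Execution result:
name | department
Economics 201 | Humanities
Art 101 | Humanities
Databases 301 | CS
English 201 | Humanities
Physics 201 | Science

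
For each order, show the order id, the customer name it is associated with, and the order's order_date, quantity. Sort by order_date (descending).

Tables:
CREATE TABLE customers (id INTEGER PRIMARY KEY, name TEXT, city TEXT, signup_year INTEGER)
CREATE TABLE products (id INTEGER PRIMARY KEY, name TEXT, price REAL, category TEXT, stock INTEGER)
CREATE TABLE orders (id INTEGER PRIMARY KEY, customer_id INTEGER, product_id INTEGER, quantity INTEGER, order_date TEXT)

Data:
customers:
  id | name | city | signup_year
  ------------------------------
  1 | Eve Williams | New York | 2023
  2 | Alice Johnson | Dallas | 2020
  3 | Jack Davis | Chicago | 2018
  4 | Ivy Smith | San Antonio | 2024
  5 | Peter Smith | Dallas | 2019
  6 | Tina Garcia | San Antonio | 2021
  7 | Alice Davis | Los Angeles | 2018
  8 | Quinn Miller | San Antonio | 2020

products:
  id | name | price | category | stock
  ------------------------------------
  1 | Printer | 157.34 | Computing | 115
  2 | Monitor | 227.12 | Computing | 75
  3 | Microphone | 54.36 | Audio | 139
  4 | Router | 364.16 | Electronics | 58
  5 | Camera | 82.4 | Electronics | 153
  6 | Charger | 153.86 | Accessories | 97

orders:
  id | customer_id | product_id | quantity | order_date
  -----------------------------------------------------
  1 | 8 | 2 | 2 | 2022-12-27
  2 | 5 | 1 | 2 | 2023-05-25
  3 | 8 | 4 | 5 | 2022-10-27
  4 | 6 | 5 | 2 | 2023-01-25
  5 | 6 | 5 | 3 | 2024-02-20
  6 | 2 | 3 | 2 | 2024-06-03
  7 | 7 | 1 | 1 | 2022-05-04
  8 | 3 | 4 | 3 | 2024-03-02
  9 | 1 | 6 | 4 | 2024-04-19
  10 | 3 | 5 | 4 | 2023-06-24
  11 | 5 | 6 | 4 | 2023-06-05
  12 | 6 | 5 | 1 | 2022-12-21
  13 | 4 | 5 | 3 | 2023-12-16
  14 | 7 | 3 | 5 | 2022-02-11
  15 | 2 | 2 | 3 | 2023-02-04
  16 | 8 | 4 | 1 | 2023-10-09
SELECT c.id, p.name AS customer, c.order_date, c.quantity FROM orders c JOIN customers p ON c.customer_id = p.id ORDER BY c.order_date DESC

Execution result:
id | customer | order_date | quantity
6 | Alice Johnson | 2024-06-03 | 2
9 | Eve Williams | 2024-04-19 | 4
8 | Jack Davis | 2024-03-02 | 3
5 | Tina Garcia | 2024-02-20 | 3
13 | Ivy Smith | 2023-12-16 | 3
16 | Quinn Miller | 2023-10-09 | 1
10 | Jack Davis | 2023-06-24 | 4
11 | Peter Smith | 2023-06-05 | 4
2 | Peter Smith | 2023-05-25 | 2
15 | Alice Johnson | 2023-02-04 | 3
4 | Tina Garcia | 2023-01-25 | 2
1 | Quinn Miller | 2022-12-27 | 2
12 | Tina Garcia | 2022-12-21 | 1
3 | Quinn Miller | 2022-10-27 | 5
7 | Alice Davis | 2022-05-04 | 1
14 | Alice Davis | 2022-02-11 | 5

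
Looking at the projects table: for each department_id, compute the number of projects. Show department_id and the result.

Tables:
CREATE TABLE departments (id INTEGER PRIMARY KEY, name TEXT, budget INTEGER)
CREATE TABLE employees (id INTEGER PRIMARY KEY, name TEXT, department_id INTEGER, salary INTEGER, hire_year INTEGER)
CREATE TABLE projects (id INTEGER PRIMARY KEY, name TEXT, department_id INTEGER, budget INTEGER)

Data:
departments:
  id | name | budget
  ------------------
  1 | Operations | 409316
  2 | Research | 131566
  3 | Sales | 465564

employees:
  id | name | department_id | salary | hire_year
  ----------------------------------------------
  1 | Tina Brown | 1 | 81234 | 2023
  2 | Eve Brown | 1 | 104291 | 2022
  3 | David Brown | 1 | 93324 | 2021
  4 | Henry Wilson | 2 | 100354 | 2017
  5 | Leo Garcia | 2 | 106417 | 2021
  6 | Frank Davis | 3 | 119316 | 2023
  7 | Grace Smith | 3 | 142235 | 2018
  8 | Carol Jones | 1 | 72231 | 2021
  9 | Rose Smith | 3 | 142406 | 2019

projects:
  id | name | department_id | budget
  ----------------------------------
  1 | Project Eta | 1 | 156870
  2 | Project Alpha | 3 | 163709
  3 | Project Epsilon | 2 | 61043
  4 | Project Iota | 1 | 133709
SELECT department_id, COUNT(*) AS n FROM projects GROUP BY department_id

Execution result:
department_id | n
1 | 2
2 | 1
3 | 1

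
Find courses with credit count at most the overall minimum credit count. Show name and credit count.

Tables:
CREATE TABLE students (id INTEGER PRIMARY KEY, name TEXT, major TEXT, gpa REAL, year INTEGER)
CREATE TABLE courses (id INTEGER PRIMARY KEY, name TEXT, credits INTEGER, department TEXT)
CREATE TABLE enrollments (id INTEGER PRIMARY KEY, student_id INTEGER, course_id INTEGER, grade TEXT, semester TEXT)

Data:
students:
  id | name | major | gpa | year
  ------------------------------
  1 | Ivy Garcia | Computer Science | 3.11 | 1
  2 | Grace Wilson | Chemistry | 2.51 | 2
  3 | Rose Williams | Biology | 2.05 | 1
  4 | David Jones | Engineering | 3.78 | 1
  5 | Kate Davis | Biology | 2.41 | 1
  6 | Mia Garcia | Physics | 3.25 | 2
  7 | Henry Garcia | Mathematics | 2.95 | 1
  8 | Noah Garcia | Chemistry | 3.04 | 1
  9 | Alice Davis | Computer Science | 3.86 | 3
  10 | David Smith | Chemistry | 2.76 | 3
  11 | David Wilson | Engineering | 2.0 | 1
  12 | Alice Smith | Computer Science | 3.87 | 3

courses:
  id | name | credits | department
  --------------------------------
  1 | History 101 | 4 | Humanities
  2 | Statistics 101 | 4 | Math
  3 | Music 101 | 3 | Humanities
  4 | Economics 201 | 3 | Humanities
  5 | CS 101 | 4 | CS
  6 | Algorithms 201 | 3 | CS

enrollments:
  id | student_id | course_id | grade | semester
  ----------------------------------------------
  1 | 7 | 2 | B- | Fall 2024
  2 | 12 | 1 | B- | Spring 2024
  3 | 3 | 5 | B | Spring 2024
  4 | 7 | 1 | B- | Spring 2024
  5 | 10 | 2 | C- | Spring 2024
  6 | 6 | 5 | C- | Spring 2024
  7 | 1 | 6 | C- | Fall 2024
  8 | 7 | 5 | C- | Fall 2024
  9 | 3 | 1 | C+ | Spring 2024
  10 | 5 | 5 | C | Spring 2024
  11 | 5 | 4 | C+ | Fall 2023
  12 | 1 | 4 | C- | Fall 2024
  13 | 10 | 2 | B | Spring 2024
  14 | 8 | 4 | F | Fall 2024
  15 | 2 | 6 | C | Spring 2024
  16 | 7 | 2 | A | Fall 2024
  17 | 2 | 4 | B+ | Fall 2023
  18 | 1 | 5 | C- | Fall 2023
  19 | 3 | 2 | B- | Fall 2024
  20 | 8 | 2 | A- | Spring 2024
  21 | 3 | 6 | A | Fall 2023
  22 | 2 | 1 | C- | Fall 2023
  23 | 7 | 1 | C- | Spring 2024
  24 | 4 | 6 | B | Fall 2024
SELECT name, credits FROM courses WHERE credits <= (SELECT MIN(credits) FROM courses)

Execution result:
name | credits
Music 101 | 3
Economics 201 | 3
Algorithms 201 | 3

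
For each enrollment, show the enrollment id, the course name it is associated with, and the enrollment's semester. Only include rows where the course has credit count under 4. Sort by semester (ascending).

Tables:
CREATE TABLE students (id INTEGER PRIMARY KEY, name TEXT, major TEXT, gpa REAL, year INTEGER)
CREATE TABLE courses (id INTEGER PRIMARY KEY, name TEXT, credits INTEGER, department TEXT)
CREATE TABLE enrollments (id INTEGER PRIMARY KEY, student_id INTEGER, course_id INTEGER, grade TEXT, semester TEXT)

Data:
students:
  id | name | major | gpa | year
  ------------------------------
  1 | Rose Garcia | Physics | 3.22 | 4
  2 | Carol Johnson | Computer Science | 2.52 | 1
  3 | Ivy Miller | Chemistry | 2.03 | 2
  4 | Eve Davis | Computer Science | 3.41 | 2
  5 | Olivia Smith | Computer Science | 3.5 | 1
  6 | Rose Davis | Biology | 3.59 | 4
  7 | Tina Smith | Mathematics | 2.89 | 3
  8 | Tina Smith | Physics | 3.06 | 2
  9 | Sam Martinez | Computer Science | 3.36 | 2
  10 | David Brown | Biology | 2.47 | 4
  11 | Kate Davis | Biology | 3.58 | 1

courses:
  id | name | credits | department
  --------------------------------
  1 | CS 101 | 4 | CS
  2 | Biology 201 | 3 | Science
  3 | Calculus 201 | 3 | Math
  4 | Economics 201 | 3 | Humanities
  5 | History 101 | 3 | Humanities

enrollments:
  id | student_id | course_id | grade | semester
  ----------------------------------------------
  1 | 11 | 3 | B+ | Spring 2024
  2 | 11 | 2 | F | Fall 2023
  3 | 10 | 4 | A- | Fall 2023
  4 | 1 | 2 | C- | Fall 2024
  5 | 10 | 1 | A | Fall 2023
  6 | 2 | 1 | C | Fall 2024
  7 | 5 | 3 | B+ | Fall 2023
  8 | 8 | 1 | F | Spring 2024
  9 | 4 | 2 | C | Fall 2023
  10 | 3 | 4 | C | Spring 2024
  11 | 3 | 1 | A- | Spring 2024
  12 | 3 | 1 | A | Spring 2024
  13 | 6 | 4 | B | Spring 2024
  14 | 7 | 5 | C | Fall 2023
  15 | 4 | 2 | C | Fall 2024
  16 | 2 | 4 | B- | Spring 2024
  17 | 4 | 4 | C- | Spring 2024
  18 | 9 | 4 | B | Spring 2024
SELECT c.id, p.name AS course, c.semester FROM enrollments c JOIN courses p ON c.course_id = p.id WHERE p.credits < 4 ORDER BY c.semester ASC

Execution result:
id | course | semester
2 | Biology 201 | Fall 2023
3 | Economics 201 | Fall 2023
7 | Calculus 201 | Fall 2023
9 | Biology 201 | Fall 2023
14 | History 101 | Fall 2023
4 | Biology 201 | Fall 2024
15 | Biology 201 | Fall 2024
1 | Calculus 201 | Spring 2024
10 | Economics 201 | Spring 2024
13 | Economics 201 | Spring 2024
16 | Economics 201 | Spring 2024
17 | Economics 201 | Spring 2024
18 | Economics 201 | Spring 2024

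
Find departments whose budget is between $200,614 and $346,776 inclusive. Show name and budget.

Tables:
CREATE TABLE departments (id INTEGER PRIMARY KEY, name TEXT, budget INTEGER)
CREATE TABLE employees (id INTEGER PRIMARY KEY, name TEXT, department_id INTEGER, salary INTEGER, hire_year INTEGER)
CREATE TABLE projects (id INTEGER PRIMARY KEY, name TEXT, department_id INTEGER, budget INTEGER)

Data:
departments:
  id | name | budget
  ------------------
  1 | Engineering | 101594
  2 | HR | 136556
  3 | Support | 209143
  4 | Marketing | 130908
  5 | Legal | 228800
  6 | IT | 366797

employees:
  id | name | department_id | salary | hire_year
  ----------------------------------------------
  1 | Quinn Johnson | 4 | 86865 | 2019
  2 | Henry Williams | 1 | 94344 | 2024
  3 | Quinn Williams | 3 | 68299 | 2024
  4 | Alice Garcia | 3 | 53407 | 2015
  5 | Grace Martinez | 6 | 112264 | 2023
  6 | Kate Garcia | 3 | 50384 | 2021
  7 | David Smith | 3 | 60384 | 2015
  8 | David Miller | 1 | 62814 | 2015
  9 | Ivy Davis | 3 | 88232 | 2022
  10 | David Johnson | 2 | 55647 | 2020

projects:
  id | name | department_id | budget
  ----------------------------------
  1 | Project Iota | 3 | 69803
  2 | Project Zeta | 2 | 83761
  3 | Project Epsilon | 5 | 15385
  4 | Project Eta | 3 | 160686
SELECT name, budget FROM departments WHERE budget BETWEEN 200614 AND 346776

Execution result:
name | budget
Support | 209143
Legal | 228800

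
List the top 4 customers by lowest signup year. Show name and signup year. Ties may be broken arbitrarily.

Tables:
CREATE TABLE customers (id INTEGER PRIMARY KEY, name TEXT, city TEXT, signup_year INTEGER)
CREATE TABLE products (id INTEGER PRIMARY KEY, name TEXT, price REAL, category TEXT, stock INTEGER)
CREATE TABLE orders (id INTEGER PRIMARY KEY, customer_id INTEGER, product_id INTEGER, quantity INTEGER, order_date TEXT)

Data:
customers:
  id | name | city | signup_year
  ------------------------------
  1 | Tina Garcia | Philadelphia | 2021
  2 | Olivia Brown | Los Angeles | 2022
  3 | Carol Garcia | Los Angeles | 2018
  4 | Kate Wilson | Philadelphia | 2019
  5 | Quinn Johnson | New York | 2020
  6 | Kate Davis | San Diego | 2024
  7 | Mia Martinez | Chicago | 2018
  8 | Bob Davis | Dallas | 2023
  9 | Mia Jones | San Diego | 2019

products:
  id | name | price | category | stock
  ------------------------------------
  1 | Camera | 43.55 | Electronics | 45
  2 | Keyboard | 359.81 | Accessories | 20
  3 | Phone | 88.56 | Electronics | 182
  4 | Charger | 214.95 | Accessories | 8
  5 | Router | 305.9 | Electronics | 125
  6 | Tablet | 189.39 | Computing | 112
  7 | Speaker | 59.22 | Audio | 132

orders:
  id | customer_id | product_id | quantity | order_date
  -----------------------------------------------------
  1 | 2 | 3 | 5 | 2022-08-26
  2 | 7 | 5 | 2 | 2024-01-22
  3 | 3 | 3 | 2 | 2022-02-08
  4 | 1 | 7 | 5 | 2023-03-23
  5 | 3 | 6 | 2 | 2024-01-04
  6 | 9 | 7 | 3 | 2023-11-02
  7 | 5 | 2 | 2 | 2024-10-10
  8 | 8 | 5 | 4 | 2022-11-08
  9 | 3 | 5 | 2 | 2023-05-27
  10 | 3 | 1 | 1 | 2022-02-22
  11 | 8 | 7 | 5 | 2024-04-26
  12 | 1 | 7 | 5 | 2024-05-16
SELECT name, signup_year FROM customers ORDER BY signup_year ASC LIMIT 4

Execution result:
name | signup_year
Carol Garcia | 2018
Mia Martinez | 2018
Kate Wilson | 2019
Mia Jones | 2019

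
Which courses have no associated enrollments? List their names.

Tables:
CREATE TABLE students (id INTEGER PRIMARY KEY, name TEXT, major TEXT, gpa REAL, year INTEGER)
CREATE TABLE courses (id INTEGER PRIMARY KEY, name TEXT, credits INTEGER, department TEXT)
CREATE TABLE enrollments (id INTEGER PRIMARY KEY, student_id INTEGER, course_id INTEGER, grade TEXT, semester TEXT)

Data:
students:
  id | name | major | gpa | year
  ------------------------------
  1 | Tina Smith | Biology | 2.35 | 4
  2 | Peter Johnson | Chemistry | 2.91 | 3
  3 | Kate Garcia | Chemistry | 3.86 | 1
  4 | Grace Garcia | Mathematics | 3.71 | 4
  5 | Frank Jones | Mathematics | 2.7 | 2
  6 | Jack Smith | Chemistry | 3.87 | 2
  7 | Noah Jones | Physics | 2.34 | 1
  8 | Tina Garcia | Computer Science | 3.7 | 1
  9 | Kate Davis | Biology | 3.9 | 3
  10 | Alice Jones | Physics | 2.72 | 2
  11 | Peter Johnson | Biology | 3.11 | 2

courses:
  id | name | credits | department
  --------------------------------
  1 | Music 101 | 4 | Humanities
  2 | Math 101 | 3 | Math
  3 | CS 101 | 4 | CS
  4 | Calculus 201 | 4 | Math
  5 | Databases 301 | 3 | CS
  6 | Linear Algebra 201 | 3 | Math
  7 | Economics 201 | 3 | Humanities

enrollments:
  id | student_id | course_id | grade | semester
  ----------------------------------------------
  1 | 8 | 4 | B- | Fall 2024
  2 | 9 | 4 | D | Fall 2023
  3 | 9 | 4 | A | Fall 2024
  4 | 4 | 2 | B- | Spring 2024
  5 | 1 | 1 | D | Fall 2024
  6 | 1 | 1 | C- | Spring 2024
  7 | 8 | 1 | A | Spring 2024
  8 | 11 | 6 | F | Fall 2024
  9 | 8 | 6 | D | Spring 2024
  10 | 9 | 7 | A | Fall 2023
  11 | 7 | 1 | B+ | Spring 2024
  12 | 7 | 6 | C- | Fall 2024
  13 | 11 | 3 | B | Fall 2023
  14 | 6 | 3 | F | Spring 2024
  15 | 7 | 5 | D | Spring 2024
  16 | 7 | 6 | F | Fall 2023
SELECT p.name FROM courses p LEFT JOIN enrollments c ON c.course_id = p.id WHERE c.id IS NULL

Execution result:
(no rows)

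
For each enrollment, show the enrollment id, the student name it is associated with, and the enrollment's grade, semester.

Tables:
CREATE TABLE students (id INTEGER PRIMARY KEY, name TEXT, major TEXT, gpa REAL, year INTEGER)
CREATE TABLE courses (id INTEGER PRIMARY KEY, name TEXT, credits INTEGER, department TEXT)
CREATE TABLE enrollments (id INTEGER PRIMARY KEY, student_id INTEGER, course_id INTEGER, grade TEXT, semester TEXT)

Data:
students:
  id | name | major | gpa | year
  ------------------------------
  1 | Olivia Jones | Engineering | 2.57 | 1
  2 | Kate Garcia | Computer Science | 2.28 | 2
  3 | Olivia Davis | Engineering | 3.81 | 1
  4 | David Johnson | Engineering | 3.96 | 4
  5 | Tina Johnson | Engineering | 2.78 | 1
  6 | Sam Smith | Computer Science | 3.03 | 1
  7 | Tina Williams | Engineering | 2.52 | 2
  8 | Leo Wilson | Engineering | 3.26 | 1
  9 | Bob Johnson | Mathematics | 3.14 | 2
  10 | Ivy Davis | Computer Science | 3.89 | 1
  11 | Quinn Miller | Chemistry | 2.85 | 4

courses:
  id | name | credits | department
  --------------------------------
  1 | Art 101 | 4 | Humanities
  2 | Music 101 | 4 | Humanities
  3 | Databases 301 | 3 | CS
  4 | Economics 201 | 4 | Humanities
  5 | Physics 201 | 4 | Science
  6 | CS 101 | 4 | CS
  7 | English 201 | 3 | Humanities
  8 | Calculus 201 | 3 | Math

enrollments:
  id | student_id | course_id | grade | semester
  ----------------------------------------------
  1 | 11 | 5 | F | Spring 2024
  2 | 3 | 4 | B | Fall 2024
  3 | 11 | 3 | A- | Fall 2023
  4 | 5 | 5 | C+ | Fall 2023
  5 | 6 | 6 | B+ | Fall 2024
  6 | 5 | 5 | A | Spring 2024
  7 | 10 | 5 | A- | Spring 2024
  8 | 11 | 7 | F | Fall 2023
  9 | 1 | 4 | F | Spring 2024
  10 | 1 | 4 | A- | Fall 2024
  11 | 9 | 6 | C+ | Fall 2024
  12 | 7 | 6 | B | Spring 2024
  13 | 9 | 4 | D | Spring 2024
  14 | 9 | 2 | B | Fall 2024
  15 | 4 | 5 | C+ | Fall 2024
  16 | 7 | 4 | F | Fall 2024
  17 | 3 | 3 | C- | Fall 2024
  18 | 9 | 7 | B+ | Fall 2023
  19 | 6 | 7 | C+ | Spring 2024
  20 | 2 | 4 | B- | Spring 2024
SELECT c.id, p.name AS student, c.grade, c.semester FROM enrollments c JOIN students p ON c.student_id = p.id

Execution result:
id | student | grade | semester
1 | Quinn Miller | F | Spring 2024
2 | Olivia Davis | B | Fall 2024
3 | Quinn Miller | A- | Fall 2023
4 | Tina Johnson | C+ | Fall 2023
5 | Sam Smith | B+ | Fall 2024
6 | Tina Johnson | A | Spring 2024
7 | Ivy Davis | A- | Spring 2024
8 | Quinn Miller | F | Fall 2023
9 | Olivia Jones | F | Spring 2024
10 | Olivia Jones | A- | Fall 2024
11 | Bob Johnson | C+ | Fall 2024
12 | Tina Williams | B | Spring 2024
13 | Bob Johnson | D | Spring 2024
14 | Bob Johnson | B | Fall 2024
15 | David Johnson | C+ | Fall 2024
16 | Tina Williams | F | Fall 2024
17 | Olivia Davis | C- | Fall 2024
18 | Bob Johnson | B+ | Fall 2023
19 | Sam Smith | C+ | Spring 2024
20 | Kate Garcia | B- | Spring 2024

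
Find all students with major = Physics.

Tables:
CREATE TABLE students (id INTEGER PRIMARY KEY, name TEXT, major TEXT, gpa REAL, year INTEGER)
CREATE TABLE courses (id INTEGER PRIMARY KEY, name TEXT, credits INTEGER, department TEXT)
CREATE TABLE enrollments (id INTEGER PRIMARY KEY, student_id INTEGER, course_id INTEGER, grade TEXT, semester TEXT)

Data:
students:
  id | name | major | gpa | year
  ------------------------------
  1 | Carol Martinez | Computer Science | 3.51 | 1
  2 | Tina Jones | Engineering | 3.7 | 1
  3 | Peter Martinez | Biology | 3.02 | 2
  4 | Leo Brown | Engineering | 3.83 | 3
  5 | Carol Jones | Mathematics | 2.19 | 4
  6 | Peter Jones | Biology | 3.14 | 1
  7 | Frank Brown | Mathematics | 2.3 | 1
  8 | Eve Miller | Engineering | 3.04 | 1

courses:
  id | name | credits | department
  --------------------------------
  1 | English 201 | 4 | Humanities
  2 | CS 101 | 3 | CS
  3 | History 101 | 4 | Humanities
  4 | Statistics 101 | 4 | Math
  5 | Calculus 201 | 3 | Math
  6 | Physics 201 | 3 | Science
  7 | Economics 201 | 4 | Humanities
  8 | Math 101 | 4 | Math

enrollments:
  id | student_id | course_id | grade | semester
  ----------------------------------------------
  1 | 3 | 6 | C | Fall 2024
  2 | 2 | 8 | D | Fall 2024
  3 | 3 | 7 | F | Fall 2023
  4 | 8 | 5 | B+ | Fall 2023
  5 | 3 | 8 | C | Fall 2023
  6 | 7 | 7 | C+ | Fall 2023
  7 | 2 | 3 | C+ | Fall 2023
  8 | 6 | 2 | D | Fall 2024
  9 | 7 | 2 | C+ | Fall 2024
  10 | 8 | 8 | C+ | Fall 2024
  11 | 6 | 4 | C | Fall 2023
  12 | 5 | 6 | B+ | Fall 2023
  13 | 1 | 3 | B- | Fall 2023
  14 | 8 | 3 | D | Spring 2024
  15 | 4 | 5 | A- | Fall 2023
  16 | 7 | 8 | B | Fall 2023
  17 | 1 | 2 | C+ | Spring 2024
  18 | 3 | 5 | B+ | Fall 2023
SELECT name, major FROM students WHERE major = 'Physics'

Execution result:
(no rows)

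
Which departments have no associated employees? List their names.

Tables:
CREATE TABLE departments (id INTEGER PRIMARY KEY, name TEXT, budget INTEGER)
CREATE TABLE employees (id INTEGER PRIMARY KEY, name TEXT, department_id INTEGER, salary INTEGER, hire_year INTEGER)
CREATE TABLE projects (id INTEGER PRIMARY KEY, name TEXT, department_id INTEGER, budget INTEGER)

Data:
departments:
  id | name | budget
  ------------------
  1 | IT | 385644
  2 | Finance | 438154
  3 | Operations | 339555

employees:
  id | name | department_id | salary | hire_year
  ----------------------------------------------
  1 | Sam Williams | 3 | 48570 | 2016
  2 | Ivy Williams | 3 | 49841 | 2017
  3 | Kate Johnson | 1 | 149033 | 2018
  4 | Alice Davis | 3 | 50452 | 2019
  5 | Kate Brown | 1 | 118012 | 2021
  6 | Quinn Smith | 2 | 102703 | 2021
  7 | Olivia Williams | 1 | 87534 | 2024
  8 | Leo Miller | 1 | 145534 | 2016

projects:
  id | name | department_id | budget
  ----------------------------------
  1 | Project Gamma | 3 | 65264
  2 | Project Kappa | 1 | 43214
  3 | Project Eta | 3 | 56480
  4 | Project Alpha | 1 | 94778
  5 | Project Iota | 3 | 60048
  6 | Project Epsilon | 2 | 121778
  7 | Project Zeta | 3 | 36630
SELECT p.name FROM departments p LEFT JOIN employees c ON c.department_id = p.id WHERE c.id IS NULL

Execution result:
(no rows)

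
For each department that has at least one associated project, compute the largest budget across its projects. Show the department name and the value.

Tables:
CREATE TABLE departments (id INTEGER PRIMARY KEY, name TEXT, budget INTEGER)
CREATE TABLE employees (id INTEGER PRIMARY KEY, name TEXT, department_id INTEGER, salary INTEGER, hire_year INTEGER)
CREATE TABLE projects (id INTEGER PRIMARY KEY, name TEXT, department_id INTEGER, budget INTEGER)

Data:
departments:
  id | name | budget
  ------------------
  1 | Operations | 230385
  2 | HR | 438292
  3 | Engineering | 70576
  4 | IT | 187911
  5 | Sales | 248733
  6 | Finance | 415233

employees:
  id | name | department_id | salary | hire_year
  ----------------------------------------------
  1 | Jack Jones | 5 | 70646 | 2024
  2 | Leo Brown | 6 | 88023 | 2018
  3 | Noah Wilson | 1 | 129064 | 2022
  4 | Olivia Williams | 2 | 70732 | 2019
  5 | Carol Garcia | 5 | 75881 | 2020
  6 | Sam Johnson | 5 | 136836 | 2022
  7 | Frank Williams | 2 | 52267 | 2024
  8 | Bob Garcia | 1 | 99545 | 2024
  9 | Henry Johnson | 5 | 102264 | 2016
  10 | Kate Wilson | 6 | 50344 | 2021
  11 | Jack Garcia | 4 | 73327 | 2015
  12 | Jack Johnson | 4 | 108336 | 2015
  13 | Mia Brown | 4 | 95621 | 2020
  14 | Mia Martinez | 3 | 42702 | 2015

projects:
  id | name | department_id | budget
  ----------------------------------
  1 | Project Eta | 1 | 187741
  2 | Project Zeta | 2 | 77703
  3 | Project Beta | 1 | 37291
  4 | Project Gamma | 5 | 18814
SELECT p.name, MAX(c.budget) AS max_budget FROM projects c JOIN departments p ON c.department_id = p.id GROUP BY p.id, p.name

Execution result:
name | max_budget
Operations | 187741
HR | 77703
Sales | 18814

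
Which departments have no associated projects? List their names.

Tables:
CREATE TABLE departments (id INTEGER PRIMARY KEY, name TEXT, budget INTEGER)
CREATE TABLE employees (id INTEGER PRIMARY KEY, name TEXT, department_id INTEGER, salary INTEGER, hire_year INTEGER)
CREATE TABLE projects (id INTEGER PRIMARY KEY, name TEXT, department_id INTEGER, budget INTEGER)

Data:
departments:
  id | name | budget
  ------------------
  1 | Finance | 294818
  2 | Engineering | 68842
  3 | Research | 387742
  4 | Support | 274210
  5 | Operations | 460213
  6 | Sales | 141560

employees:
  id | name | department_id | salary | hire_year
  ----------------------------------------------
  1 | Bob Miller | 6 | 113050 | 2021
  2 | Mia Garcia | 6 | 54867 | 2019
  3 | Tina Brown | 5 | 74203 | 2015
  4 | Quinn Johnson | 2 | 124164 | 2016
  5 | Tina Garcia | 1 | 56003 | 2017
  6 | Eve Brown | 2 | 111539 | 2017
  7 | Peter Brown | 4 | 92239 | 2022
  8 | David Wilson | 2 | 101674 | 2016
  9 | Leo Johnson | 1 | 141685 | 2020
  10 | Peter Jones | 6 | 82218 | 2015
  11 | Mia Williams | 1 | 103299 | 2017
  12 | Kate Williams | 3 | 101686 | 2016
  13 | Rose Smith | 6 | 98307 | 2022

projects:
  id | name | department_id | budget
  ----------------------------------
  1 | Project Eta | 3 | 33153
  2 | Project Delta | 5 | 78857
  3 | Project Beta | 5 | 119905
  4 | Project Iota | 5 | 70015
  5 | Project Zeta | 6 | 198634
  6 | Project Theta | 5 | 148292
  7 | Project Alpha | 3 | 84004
SELECT p.name FROM departments p LEFT JOIN projects c ON c.department_id = p.id WHERE c.id IS NULL

Execution result:
name
Finance
Engineering
Support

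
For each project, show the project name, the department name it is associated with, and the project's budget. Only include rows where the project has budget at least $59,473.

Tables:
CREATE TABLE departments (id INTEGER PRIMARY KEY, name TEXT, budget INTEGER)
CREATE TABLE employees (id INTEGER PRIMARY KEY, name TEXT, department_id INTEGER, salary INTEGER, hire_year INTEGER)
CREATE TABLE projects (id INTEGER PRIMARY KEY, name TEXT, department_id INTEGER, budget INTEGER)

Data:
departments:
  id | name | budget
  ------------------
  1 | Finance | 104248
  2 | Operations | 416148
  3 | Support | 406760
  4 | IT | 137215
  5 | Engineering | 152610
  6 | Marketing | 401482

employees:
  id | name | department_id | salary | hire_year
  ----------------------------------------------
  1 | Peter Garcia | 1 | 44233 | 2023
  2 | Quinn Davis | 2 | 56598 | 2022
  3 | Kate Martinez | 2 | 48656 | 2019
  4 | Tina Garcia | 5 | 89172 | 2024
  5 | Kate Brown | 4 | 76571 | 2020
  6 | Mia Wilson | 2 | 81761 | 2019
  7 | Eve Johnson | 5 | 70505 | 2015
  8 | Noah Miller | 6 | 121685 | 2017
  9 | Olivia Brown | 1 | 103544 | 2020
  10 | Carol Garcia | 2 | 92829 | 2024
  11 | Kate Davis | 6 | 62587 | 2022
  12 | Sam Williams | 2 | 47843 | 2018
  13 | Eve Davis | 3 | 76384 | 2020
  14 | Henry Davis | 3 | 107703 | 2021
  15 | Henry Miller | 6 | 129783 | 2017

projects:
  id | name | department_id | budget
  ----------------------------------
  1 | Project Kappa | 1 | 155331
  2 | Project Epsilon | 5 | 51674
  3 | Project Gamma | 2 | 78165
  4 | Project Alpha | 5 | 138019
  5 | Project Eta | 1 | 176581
SELECT c.name, p.name AS department, c.budget FROM projects c JOIN departments p ON c.department_id = p.id WHERE c.budget >= 59473

Execution result:
name | department | budget
Project Kappa | Finance | 155331
Project Gamma | Operations | 78165
Project Alpha | Engineering | 138019
Project Eta | Finance | 176581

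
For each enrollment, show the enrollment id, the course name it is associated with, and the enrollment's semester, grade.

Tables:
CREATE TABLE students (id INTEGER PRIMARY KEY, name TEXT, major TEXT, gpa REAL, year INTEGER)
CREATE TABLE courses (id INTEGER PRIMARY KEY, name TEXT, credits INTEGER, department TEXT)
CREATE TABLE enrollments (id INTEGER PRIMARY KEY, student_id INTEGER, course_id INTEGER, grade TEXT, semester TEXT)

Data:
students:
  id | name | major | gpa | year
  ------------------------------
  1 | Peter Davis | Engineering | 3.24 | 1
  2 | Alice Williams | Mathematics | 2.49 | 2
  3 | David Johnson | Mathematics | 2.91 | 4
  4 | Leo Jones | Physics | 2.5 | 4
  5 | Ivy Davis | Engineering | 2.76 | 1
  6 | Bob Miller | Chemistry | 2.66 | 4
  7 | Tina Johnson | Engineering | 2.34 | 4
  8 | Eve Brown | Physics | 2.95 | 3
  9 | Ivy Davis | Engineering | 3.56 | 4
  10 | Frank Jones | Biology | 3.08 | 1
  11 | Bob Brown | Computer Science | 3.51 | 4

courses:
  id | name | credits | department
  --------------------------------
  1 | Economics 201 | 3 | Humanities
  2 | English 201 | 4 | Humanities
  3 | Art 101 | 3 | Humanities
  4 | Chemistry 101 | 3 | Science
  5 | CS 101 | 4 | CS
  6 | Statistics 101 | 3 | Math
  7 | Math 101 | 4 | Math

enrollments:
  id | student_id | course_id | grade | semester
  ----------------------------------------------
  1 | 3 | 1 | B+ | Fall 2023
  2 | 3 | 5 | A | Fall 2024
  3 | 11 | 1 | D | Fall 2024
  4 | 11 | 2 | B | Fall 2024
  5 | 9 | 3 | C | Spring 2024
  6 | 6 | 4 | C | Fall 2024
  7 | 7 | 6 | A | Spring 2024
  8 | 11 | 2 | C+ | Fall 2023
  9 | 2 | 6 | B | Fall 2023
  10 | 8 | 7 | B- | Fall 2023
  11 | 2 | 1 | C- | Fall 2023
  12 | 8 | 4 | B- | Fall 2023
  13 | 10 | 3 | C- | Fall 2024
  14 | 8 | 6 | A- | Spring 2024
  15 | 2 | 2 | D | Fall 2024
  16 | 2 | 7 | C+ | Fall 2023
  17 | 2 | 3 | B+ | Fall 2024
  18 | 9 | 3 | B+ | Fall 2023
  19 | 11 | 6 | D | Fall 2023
SELECT c.id, p.name AS course, c.semester, c.grade FROM enrollments c JOIN courses p ON c.course_id = p.id

Execution result:
id | course | semester | grade
1 | Economics 201 | Fall 2023 | B+
2 | CS 101 | Fall 2024 | A
3 | Economics 201 | Fall 2024 | D
4 | English 201 | Fall 2024 | B
5 | Art 101 | Spring 2024 | C
6 | Chemistry 101 | Fall 2024 | C
7 | Statistics 101 | Spring 2024 | A
8 | English 201 | Fall 2023 | C+
9 | Statistics 101 | Fall 2023 | B
10 | Math 101 | Fall 2023 | B-
11 | Economics 201 | Fall 2023 | C-
12 | Chemistry 101 | Fall 2023 | B-
13 | Art 101 | Fall 2024 | C-
14 | Statistics 101 | Spring 2024 | A-
15 | English 201 | Fall 2024 | D
16 | Math 101 | Fall 2023 | C+
17 | Art 101 | Fall 2024 | B+
18 | Art 101 | Fall 2023 | B+
19 | Statistics 101 | Fall 2023 | D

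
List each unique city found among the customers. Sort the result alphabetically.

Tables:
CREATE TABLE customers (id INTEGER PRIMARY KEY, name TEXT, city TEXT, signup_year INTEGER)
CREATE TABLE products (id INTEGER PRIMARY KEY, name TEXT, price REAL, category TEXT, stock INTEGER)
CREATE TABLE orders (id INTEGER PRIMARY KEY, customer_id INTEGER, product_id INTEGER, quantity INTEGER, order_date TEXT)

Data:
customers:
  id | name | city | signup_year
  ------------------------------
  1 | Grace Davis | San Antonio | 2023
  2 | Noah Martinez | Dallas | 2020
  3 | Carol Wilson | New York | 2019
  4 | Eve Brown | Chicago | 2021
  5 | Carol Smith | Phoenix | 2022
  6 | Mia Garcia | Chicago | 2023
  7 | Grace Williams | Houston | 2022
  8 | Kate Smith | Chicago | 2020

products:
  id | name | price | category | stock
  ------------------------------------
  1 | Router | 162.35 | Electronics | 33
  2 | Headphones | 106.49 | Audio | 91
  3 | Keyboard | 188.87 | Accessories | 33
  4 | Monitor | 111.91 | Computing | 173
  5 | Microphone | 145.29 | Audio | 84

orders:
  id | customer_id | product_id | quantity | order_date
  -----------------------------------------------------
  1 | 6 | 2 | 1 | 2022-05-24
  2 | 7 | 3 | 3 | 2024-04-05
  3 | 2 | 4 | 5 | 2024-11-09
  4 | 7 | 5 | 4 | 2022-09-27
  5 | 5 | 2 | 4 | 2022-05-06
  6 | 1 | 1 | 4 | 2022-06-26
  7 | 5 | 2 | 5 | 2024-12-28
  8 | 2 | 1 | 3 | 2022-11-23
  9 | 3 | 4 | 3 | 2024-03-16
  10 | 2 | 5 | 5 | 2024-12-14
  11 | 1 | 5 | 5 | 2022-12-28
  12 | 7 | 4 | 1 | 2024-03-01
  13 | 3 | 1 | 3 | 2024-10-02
SELECT DISTINCT city FROM customers ORDER BY city

Execution result:
city
Chicago
Dallas
Houston
New York
Phoenix
San Antonio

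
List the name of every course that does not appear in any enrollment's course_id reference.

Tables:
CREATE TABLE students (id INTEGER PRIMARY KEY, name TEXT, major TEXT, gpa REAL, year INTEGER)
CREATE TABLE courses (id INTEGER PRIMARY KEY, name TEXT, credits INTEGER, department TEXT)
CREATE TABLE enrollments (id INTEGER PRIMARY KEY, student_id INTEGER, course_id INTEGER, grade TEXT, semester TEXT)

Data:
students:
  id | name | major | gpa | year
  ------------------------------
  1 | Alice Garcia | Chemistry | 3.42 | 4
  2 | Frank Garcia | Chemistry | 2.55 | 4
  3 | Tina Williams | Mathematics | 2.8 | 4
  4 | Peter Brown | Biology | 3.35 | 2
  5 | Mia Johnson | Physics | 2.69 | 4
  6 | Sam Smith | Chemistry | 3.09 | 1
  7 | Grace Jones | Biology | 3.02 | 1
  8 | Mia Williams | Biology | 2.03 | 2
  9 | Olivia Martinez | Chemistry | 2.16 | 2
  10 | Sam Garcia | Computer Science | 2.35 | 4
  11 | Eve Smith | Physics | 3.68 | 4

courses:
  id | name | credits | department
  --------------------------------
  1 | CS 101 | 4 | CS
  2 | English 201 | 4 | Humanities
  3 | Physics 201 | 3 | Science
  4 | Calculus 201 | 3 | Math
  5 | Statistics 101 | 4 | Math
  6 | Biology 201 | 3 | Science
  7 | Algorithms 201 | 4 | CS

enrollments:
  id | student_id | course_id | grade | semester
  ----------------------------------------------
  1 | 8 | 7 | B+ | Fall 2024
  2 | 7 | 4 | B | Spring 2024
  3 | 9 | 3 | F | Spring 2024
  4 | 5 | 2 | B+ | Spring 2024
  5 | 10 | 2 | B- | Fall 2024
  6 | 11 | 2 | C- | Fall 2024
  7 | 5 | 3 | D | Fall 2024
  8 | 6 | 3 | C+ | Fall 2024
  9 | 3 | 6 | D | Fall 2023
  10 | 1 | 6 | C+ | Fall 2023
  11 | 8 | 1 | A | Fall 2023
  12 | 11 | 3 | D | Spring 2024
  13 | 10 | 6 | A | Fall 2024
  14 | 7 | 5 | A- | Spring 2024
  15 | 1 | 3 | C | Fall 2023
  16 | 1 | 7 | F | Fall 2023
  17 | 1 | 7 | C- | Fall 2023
SELECT p.name FROM courses p LEFT JOIN enrollments c ON c.course_id = p.id WHERE c.id IS NULL

Execution result:
(no rows)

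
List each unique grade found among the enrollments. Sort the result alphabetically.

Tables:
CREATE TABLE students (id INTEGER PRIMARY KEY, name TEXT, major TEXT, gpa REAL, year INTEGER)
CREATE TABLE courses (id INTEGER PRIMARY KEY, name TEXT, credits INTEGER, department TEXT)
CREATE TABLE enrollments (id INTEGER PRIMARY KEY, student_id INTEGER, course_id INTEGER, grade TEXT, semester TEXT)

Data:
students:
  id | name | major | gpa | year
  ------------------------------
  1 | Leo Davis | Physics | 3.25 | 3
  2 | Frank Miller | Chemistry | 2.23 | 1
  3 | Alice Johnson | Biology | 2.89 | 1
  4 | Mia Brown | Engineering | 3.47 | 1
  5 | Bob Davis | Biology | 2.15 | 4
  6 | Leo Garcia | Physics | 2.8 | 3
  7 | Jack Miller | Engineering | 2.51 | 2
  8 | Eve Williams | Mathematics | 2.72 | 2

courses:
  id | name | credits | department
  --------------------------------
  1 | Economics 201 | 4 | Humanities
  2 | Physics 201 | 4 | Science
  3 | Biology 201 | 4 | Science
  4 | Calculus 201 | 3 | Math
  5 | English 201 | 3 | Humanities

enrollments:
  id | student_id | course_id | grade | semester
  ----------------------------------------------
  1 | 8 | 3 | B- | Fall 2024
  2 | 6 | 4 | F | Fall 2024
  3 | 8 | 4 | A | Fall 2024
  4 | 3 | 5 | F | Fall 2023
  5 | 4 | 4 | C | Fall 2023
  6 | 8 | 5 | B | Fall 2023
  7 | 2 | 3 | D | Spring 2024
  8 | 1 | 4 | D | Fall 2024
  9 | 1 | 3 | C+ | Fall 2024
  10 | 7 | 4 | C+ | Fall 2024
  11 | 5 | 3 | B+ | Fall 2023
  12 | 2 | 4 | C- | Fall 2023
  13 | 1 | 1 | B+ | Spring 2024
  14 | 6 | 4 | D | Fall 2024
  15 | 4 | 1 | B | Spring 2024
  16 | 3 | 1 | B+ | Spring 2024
SELECT DISTINCT grade FROM enrollments ORDER BY grade

Execution result:
grade
A
B
B+
B-
C
C+
C-
D
F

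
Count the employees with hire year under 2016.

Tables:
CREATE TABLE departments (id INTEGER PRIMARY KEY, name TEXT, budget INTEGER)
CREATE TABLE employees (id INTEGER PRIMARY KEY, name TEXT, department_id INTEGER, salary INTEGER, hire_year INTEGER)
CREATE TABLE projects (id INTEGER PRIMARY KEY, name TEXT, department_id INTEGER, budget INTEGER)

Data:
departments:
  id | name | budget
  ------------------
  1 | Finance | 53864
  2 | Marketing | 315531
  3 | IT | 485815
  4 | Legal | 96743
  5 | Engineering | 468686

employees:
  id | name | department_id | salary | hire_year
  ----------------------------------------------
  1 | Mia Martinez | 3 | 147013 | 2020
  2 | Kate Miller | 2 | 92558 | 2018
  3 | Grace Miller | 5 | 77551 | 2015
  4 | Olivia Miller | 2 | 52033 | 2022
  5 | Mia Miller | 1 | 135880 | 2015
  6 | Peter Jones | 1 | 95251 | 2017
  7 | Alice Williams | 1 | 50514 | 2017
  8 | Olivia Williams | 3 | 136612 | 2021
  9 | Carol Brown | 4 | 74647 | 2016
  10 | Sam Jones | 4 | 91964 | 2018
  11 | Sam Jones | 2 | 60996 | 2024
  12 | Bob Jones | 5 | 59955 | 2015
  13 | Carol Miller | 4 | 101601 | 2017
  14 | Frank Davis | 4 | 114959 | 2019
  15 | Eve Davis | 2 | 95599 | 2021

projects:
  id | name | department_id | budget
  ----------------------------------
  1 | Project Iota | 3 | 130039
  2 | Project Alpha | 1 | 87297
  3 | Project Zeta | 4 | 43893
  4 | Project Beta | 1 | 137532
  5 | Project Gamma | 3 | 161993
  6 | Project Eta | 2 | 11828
SELECT COUNT(*) FROM employees WHERE hire_year < 2016

Execution result:
3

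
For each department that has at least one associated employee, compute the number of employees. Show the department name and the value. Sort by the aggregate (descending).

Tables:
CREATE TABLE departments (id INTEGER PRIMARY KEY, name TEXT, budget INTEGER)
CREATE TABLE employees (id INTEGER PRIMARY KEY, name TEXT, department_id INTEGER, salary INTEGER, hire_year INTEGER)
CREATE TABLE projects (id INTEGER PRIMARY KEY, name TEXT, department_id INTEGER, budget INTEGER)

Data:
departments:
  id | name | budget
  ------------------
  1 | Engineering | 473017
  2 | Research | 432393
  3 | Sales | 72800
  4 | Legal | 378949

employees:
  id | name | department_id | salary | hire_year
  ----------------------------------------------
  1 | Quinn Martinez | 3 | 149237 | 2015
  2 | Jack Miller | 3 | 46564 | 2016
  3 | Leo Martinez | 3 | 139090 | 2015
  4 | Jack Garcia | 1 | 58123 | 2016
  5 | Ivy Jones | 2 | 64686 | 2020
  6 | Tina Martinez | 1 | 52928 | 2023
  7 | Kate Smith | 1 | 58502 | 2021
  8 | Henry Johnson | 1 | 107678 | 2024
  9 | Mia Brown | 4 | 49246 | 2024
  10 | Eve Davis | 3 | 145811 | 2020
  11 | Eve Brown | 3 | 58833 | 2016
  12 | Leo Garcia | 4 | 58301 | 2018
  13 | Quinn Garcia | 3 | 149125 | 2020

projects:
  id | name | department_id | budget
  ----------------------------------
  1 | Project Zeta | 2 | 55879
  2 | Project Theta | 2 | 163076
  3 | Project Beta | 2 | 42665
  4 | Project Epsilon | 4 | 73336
SELECT p.name, COUNT(*) AS n FROM employees c JOIN departments p ON c.department_id = p.id GROUP BY p.id, p.name ORDER BY n DESC

Execution result:
name | n
Sales | 6
Engineering | 4
Legal | 2
Research | 1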